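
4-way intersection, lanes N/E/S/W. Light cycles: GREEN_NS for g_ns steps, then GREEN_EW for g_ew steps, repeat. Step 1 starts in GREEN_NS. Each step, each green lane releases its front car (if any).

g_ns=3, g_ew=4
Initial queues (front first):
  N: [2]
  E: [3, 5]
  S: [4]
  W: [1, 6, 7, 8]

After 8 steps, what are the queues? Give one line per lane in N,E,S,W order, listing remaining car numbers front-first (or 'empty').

Step 1 [NS]: N:car2-GO,E:wait,S:car4-GO,W:wait | queues: N=0 E=2 S=0 W=4
Step 2 [NS]: N:empty,E:wait,S:empty,W:wait | queues: N=0 E=2 S=0 W=4
Step 3 [NS]: N:empty,E:wait,S:empty,W:wait | queues: N=0 E=2 S=0 W=4
Step 4 [EW]: N:wait,E:car3-GO,S:wait,W:car1-GO | queues: N=0 E=1 S=0 W=3
Step 5 [EW]: N:wait,E:car5-GO,S:wait,W:car6-GO | queues: N=0 E=0 S=0 W=2
Step 6 [EW]: N:wait,E:empty,S:wait,W:car7-GO | queues: N=0 E=0 S=0 W=1
Step 7 [EW]: N:wait,E:empty,S:wait,W:car8-GO | queues: N=0 E=0 S=0 W=0

N: empty
E: empty
S: empty
W: empty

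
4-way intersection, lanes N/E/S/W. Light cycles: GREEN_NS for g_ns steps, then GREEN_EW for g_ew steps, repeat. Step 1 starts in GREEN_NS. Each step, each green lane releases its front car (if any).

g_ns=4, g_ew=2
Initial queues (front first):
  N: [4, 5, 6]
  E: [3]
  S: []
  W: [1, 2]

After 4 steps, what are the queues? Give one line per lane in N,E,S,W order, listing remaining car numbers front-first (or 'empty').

Step 1 [NS]: N:car4-GO,E:wait,S:empty,W:wait | queues: N=2 E=1 S=0 W=2
Step 2 [NS]: N:car5-GO,E:wait,S:empty,W:wait | queues: N=1 E=1 S=0 W=2
Step 3 [NS]: N:car6-GO,E:wait,S:empty,W:wait | queues: N=0 E=1 S=0 W=2
Step 4 [NS]: N:empty,E:wait,S:empty,W:wait | queues: N=0 E=1 S=0 W=2

N: empty
E: 3
S: empty
W: 1 2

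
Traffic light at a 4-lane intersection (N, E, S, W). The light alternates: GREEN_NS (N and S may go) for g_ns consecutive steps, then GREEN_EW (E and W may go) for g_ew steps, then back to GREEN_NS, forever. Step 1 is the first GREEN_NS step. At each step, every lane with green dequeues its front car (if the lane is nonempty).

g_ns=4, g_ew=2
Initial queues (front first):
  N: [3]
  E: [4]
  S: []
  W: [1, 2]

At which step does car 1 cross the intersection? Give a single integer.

Step 1 [NS]: N:car3-GO,E:wait,S:empty,W:wait | queues: N=0 E=1 S=0 W=2
Step 2 [NS]: N:empty,E:wait,S:empty,W:wait | queues: N=0 E=1 S=0 W=2
Step 3 [NS]: N:empty,E:wait,S:empty,W:wait | queues: N=0 E=1 S=0 W=2
Step 4 [NS]: N:empty,E:wait,S:empty,W:wait | queues: N=0 E=1 S=0 W=2
Step 5 [EW]: N:wait,E:car4-GO,S:wait,W:car1-GO | queues: N=0 E=0 S=0 W=1
Step 6 [EW]: N:wait,E:empty,S:wait,W:car2-GO | queues: N=0 E=0 S=0 W=0
Car 1 crosses at step 5

5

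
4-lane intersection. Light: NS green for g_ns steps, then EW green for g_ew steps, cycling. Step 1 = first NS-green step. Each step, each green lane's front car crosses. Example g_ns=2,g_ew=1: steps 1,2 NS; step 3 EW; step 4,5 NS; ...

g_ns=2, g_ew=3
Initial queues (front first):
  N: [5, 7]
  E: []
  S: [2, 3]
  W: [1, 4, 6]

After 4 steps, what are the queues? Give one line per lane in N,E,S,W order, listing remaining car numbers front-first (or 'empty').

Step 1 [NS]: N:car5-GO,E:wait,S:car2-GO,W:wait | queues: N=1 E=0 S=1 W=3
Step 2 [NS]: N:car7-GO,E:wait,S:car3-GO,W:wait | queues: N=0 E=0 S=0 W=3
Step 3 [EW]: N:wait,E:empty,S:wait,W:car1-GO | queues: N=0 E=0 S=0 W=2
Step 4 [EW]: N:wait,E:empty,S:wait,W:car4-GO | queues: N=0 E=0 S=0 W=1

N: empty
E: empty
S: empty
W: 6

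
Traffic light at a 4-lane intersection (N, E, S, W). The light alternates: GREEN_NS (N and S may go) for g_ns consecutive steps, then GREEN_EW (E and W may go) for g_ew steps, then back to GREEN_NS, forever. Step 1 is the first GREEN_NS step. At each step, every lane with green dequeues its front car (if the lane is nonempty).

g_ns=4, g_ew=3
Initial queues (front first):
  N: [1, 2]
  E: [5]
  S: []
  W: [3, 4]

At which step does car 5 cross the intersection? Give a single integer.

Step 1 [NS]: N:car1-GO,E:wait,S:empty,W:wait | queues: N=1 E=1 S=0 W=2
Step 2 [NS]: N:car2-GO,E:wait,S:empty,W:wait | queues: N=0 E=1 S=0 W=2
Step 3 [NS]: N:empty,E:wait,S:empty,W:wait | queues: N=0 E=1 S=0 W=2
Step 4 [NS]: N:empty,E:wait,S:empty,W:wait | queues: N=0 E=1 S=0 W=2
Step 5 [EW]: N:wait,E:car5-GO,S:wait,W:car3-GO | queues: N=0 E=0 S=0 W=1
Step 6 [EW]: N:wait,E:empty,S:wait,W:car4-GO | queues: N=0 E=0 S=0 W=0
Car 5 crosses at step 5

5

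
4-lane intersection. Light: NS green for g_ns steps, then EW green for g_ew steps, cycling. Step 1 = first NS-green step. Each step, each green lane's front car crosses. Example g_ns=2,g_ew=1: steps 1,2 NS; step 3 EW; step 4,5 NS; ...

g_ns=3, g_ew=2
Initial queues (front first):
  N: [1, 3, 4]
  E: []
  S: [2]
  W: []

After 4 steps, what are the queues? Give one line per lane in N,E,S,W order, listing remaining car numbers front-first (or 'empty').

Step 1 [NS]: N:car1-GO,E:wait,S:car2-GO,W:wait | queues: N=2 E=0 S=0 W=0
Step 2 [NS]: N:car3-GO,E:wait,S:empty,W:wait | queues: N=1 E=0 S=0 W=0
Step 3 [NS]: N:car4-GO,E:wait,S:empty,W:wait | queues: N=0 E=0 S=0 W=0

N: empty
E: empty
S: empty
W: empty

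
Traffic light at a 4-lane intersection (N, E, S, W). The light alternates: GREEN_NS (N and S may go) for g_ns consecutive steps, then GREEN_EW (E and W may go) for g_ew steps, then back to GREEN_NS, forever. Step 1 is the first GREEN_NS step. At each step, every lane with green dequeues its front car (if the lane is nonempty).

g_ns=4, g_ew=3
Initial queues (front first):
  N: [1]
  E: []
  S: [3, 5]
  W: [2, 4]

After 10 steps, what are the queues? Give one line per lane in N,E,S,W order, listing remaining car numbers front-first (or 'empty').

Step 1 [NS]: N:car1-GO,E:wait,S:car3-GO,W:wait | queues: N=0 E=0 S=1 W=2
Step 2 [NS]: N:empty,E:wait,S:car5-GO,W:wait | queues: N=0 E=0 S=0 W=2
Step 3 [NS]: N:empty,E:wait,S:empty,W:wait | queues: N=0 E=0 S=0 W=2
Step 4 [NS]: N:empty,E:wait,S:empty,W:wait | queues: N=0 E=0 S=0 W=2
Step 5 [EW]: N:wait,E:empty,S:wait,W:car2-GO | queues: N=0 E=0 S=0 W=1
Step 6 [EW]: N:wait,E:empty,S:wait,W:car4-GO | queues: N=0 E=0 S=0 W=0

N: empty
E: empty
S: empty
W: empty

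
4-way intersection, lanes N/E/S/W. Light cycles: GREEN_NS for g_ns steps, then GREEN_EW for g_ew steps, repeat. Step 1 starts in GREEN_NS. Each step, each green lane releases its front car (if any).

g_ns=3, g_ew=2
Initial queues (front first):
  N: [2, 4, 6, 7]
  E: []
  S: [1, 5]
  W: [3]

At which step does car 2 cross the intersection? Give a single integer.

Step 1 [NS]: N:car2-GO,E:wait,S:car1-GO,W:wait | queues: N=3 E=0 S=1 W=1
Step 2 [NS]: N:car4-GO,E:wait,S:car5-GO,W:wait | queues: N=2 E=0 S=0 W=1
Step 3 [NS]: N:car6-GO,E:wait,S:empty,W:wait | queues: N=1 E=0 S=0 W=1
Step 4 [EW]: N:wait,E:empty,S:wait,W:car3-GO | queues: N=1 E=0 S=0 W=0
Step 5 [EW]: N:wait,E:empty,S:wait,W:empty | queues: N=1 E=0 S=0 W=0
Step 6 [NS]: N:car7-GO,E:wait,S:empty,W:wait | queues: N=0 E=0 S=0 W=0
Car 2 crosses at step 1

1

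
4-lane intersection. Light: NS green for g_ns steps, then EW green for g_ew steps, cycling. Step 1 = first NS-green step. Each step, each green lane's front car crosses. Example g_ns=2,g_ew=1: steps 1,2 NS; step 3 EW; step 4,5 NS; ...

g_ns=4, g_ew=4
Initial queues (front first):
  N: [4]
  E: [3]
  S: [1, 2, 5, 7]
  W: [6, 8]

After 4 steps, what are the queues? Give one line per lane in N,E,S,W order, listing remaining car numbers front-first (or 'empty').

Step 1 [NS]: N:car4-GO,E:wait,S:car1-GO,W:wait | queues: N=0 E=1 S=3 W=2
Step 2 [NS]: N:empty,E:wait,S:car2-GO,W:wait | queues: N=0 E=1 S=2 W=2
Step 3 [NS]: N:empty,E:wait,S:car5-GO,W:wait | queues: N=0 E=1 S=1 W=2
Step 4 [NS]: N:empty,E:wait,S:car7-GO,W:wait | queues: N=0 E=1 S=0 W=2

N: empty
E: 3
S: empty
W: 6 8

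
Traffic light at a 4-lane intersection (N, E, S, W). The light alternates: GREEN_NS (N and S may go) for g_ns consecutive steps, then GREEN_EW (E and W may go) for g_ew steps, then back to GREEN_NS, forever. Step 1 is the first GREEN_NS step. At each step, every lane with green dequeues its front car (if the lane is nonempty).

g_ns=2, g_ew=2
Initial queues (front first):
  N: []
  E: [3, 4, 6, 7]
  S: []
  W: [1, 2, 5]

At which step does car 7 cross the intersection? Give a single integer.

Step 1 [NS]: N:empty,E:wait,S:empty,W:wait | queues: N=0 E=4 S=0 W=3
Step 2 [NS]: N:empty,E:wait,S:empty,W:wait | queues: N=0 E=4 S=0 W=3
Step 3 [EW]: N:wait,E:car3-GO,S:wait,W:car1-GO | queues: N=0 E=3 S=0 W=2
Step 4 [EW]: N:wait,E:car4-GO,S:wait,W:car2-GO | queues: N=0 E=2 S=0 W=1
Step 5 [NS]: N:empty,E:wait,S:empty,W:wait | queues: N=0 E=2 S=0 W=1
Step 6 [NS]: N:empty,E:wait,S:empty,W:wait | queues: N=0 E=2 S=0 W=1
Step 7 [EW]: N:wait,E:car6-GO,S:wait,W:car5-GO | queues: N=0 E=1 S=0 W=0
Step 8 [EW]: N:wait,E:car7-GO,S:wait,W:empty | queues: N=0 E=0 S=0 W=0
Car 7 crosses at step 8

8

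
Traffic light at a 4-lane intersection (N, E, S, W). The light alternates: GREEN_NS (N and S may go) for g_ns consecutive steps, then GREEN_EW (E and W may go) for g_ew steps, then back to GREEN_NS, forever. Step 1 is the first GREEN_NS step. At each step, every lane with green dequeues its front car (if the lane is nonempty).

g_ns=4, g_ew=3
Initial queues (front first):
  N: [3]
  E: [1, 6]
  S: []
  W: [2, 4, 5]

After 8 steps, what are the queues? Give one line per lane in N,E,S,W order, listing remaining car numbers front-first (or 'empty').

Step 1 [NS]: N:car3-GO,E:wait,S:empty,W:wait | queues: N=0 E=2 S=0 W=3
Step 2 [NS]: N:empty,E:wait,S:empty,W:wait | queues: N=0 E=2 S=0 W=3
Step 3 [NS]: N:empty,E:wait,S:empty,W:wait | queues: N=0 E=2 S=0 W=3
Step 4 [NS]: N:empty,E:wait,S:empty,W:wait | queues: N=0 E=2 S=0 W=3
Step 5 [EW]: N:wait,E:car1-GO,S:wait,W:car2-GO | queues: N=0 E=1 S=0 W=2
Step 6 [EW]: N:wait,E:car6-GO,S:wait,W:car4-GO | queues: N=0 E=0 S=0 W=1
Step 7 [EW]: N:wait,E:empty,S:wait,W:car5-GO | queues: N=0 E=0 S=0 W=0

N: empty
E: empty
S: empty
W: empty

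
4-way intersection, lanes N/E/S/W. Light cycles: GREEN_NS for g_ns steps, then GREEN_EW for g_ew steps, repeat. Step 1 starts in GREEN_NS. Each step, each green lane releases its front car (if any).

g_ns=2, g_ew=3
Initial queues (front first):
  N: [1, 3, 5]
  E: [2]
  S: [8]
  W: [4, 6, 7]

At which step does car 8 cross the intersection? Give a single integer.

Step 1 [NS]: N:car1-GO,E:wait,S:car8-GO,W:wait | queues: N=2 E=1 S=0 W=3
Step 2 [NS]: N:car3-GO,E:wait,S:empty,W:wait | queues: N=1 E=1 S=0 W=3
Step 3 [EW]: N:wait,E:car2-GO,S:wait,W:car4-GO | queues: N=1 E=0 S=0 W=2
Step 4 [EW]: N:wait,E:empty,S:wait,W:car6-GO | queues: N=1 E=0 S=0 W=1
Step 5 [EW]: N:wait,E:empty,S:wait,W:car7-GO | queues: N=1 E=0 S=0 W=0
Step 6 [NS]: N:car5-GO,E:wait,S:empty,W:wait | queues: N=0 E=0 S=0 W=0
Car 8 crosses at step 1

1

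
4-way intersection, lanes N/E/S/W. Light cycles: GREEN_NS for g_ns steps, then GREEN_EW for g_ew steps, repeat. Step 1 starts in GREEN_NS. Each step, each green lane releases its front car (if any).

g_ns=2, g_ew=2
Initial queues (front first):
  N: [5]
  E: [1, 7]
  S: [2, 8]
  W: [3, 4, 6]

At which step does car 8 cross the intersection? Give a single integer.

Step 1 [NS]: N:car5-GO,E:wait,S:car2-GO,W:wait | queues: N=0 E=2 S=1 W=3
Step 2 [NS]: N:empty,E:wait,S:car8-GO,W:wait | queues: N=0 E=2 S=0 W=3
Step 3 [EW]: N:wait,E:car1-GO,S:wait,W:car3-GO | queues: N=0 E=1 S=0 W=2
Step 4 [EW]: N:wait,E:car7-GO,S:wait,W:car4-GO | queues: N=0 E=0 S=0 W=1
Step 5 [NS]: N:empty,E:wait,S:empty,W:wait | queues: N=0 E=0 S=0 W=1
Step 6 [NS]: N:empty,E:wait,S:empty,W:wait | queues: N=0 E=0 S=0 W=1
Step 7 [EW]: N:wait,E:empty,S:wait,W:car6-GO | queues: N=0 E=0 S=0 W=0
Car 8 crosses at step 2

2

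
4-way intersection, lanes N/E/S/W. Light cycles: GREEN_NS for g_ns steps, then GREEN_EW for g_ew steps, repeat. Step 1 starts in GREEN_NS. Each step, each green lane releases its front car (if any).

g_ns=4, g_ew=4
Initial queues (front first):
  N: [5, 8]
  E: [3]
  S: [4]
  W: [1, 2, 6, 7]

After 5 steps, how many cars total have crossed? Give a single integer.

Answer: 5

Derivation:
Step 1 [NS]: N:car5-GO,E:wait,S:car4-GO,W:wait | queues: N=1 E=1 S=0 W=4
Step 2 [NS]: N:car8-GO,E:wait,S:empty,W:wait | queues: N=0 E=1 S=0 W=4
Step 3 [NS]: N:empty,E:wait,S:empty,W:wait | queues: N=0 E=1 S=0 W=4
Step 4 [NS]: N:empty,E:wait,S:empty,W:wait | queues: N=0 E=1 S=0 W=4
Step 5 [EW]: N:wait,E:car3-GO,S:wait,W:car1-GO | queues: N=0 E=0 S=0 W=3
Cars crossed by step 5: 5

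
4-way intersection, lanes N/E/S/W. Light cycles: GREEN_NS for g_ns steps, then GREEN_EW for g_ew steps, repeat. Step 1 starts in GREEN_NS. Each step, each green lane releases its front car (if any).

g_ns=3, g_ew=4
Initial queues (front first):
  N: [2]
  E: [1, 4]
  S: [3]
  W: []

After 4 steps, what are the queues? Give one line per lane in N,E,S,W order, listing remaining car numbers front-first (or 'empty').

Step 1 [NS]: N:car2-GO,E:wait,S:car3-GO,W:wait | queues: N=0 E=2 S=0 W=0
Step 2 [NS]: N:empty,E:wait,S:empty,W:wait | queues: N=0 E=2 S=0 W=0
Step 3 [NS]: N:empty,E:wait,S:empty,W:wait | queues: N=0 E=2 S=0 W=0
Step 4 [EW]: N:wait,E:car1-GO,S:wait,W:empty | queues: N=0 E=1 S=0 W=0

N: empty
E: 4
S: empty
W: empty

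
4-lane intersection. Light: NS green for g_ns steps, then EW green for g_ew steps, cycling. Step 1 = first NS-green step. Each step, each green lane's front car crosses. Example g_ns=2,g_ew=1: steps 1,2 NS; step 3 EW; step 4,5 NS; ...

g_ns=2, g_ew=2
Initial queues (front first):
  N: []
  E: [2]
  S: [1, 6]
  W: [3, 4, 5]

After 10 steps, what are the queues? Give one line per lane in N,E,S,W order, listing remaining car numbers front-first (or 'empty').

Step 1 [NS]: N:empty,E:wait,S:car1-GO,W:wait | queues: N=0 E=1 S=1 W=3
Step 2 [NS]: N:empty,E:wait,S:car6-GO,W:wait | queues: N=0 E=1 S=0 W=3
Step 3 [EW]: N:wait,E:car2-GO,S:wait,W:car3-GO | queues: N=0 E=0 S=0 W=2
Step 4 [EW]: N:wait,E:empty,S:wait,W:car4-GO | queues: N=0 E=0 S=0 W=1
Step 5 [NS]: N:empty,E:wait,S:empty,W:wait | queues: N=0 E=0 S=0 W=1
Step 6 [NS]: N:empty,E:wait,S:empty,W:wait | queues: N=0 E=0 S=0 W=1
Step 7 [EW]: N:wait,E:empty,S:wait,W:car5-GO | queues: N=0 E=0 S=0 W=0

N: empty
E: empty
S: empty
W: empty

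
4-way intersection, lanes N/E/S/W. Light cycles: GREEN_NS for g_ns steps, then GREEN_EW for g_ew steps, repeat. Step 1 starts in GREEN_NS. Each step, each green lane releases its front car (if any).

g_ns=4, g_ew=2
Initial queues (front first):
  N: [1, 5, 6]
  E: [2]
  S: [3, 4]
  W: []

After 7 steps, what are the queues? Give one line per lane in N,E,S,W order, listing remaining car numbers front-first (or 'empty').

Step 1 [NS]: N:car1-GO,E:wait,S:car3-GO,W:wait | queues: N=2 E=1 S=1 W=0
Step 2 [NS]: N:car5-GO,E:wait,S:car4-GO,W:wait | queues: N=1 E=1 S=0 W=0
Step 3 [NS]: N:car6-GO,E:wait,S:empty,W:wait | queues: N=0 E=1 S=0 W=0
Step 4 [NS]: N:empty,E:wait,S:empty,W:wait | queues: N=0 E=1 S=0 W=0
Step 5 [EW]: N:wait,E:car2-GO,S:wait,W:empty | queues: N=0 E=0 S=0 W=0

N: empty
E: empty
S: empty
W: empty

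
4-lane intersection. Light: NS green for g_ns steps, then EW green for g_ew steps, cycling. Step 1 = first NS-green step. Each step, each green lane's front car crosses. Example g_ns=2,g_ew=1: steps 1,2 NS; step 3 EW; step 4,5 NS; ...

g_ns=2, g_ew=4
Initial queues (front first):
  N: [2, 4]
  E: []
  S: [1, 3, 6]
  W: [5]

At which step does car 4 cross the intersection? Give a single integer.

Step 1 [NS]: N:car2-GO,E:wait,S:car1-GO,W:wait | queues: N=1 E=0 S=2 W=1
Step 2 [NS]: N:car4-GO,E:wait,S:car3-GO,W:wait | queues: N=0 E=0 S=1 W=1
Step 3 [EW]: N:wait,E:empty,S:wait,W:car5-GO | queues: N=0 E=0 S=1 W=0
Step 4 [EW]: N:wait,E:empty,S:wait,W:empty | queues: N=0 E=0 S=1 W=0
Step 5 [EW]: N:wait,E:empty,S:wait,W:empty | queues: N=0 E=0 S=1 W=0
Step 6 [EW]: N:wait,E:empty,S:wait,W:empty | queues: N=0 E=0 S=1 W=0
Step 7 [NS]: N:empty,E:wait,S:car6-GO,W:wait | queues: N=0 E=0 S=0 W=0
Car 4 crosses at step 2

2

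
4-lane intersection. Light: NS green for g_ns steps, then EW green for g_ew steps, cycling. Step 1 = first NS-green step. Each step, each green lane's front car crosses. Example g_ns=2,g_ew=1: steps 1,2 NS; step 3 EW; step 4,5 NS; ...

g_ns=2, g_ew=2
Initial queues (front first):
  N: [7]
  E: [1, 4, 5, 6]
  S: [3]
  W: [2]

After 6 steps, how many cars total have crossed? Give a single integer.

Answer: 5

Derivation:
Step 1 [NS]: N:car7-GO,E:wait,S:car3-GO,W:wait | queues: N=0 E=4 S=0 W=1
Step 2 [NS]: N:empty,E:wait,S:empty,W:wait | queues: N=0 E=4 S=0 W=1
Step 3 [EW]: N:wait,E:car1-GO,S:wait,W:car2-GO | queues: N=0 E=3 S=0 W=0
Step 4 [EW]: N:wait,E:car4-GO,S:wait,W:empty | queues: N=0 E=2 S=0 W=0
Step 5 [NS]: N:empty,E:wait,S:empty,W:wait | queues: N=0 E=2 S=0 W=0
Step 6 [NS]: N:empty,E:wait,S:empty,W:wait | queues: N=0 E=2 S=0 W=0
Cars crossed by step 6: 5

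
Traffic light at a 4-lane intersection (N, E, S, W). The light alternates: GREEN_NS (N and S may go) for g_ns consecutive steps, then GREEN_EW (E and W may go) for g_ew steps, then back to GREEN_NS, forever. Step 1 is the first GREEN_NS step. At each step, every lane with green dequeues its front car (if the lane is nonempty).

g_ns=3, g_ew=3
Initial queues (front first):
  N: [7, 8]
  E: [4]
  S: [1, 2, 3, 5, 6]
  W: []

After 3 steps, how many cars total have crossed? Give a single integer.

Step 1 [NS]: N:car7-GO,E:wait,S:car1-GO,W:wait | queues: N=1 E=1 S=4 W=0
Step 2 [NS]: N:car8-GO,E:wait,S:car2-GO,W:wait | queues: N=0 E=1 S=3 W=0
Step 3 [NS]: N:empty,E:wait,S:car3-GO,W:wait | queues: N=0 E=1 S=2 W=0
Cars crossed by step 3: 5

Answer: 5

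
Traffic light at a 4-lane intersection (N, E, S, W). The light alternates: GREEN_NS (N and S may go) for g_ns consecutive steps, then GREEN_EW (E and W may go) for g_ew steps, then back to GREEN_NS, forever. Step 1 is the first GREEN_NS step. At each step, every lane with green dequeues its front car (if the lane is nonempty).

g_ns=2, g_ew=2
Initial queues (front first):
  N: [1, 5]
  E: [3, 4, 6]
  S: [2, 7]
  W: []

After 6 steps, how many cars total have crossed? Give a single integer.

Step 1 [NS]: N:car1-GO,E:wait,S:car2-GO,W:wait | queues: N=1 E=3 S=1 W=0
Step 2 [NS]: N:car5-GO,E:wait,S:car7-GO,W:wait | queues: N=0 E=3 S=0 W=0
Step 3 [EW]: N:wait,E:car3-GO,S:wait,W:empty | queues: N=0 E=2 S=0 W=0
Step 4 [EW]: N:wait,E:car4-GO,S:wait,W:empty | queues: N=0 E=1 S=0 W=0
Step 5 [NS]: N:empty,E:wait,S:empty,W:wait | queues: N=0 E=1 S=0 W=0
Step 6 [NS]: N:empty,E:wait,S:empty,W:wait | queues: N=0 E=1 S=0 W=0
Cars crossed by step 6: 6

Answer: 6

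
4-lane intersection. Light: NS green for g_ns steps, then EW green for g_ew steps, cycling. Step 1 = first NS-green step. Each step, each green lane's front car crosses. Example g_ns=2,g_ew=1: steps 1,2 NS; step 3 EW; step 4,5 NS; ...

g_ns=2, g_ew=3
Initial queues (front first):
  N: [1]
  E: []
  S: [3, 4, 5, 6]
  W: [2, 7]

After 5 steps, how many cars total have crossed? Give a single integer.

Answer: 5

Derivation:
Step 1 [NS]: N:car1-GO,E:wait,S:car3-GO,W:wait | queues: N=0 E=0 S=3 W=2
Step 2 [NS]: N:empty,E:wait,S:car4-GO,W:wait | queues: N=0 E=0 S=2 W=2
Step 3 [EW]: N:wait,E:empty,S:wait,W:car2-GO | queues: N=0 E=0 S=2 W=1
Step 4 [EW]: N:wait,E:empty,S:wait,W:car7-GO | queues: N=0 E=0 S=2 W=0
Step 5 [EW]: N:wait,E:empty,S:wait,W:empty | queues: N=0 E=0 S=2 W=0
Cars crossed by step 5: 5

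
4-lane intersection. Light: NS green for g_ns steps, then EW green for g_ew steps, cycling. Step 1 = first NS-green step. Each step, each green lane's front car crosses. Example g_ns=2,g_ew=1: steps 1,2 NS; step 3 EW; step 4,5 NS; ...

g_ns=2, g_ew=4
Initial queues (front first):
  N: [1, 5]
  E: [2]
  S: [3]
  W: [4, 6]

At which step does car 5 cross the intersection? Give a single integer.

Step 1 [NS]: N:car1-GO,E:wait,S:car3-GO,W:wait | queues: N=1 E=1 S=0 W=2
Step 2 [NS]: N:car5-GO,E:wait,S:empty,W:wait | queues: N=0 E=1 S=0 W=2
Step 3 [EW]: N:wait,E:car2-GO,S:wait,W:car4-GO | queues: N=0 E=0 S=0 W=1
Step 4 [EW]: N:wait,E:empty,S:wait,W:car6-GO | queues: N=0 E=0 S=0 W=0
Car 5 crosses at step 2

2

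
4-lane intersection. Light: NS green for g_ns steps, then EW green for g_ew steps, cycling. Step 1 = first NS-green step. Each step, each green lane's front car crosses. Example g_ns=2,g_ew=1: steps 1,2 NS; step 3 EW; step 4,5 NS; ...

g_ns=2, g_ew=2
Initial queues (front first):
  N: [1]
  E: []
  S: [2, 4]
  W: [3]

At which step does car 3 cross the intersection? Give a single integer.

Step 1 [NS]: N:car1-GO,E:wait,S:car2-GO,W:wait | queues: N=0 E=0 S=1 W=1
Step 2 [NS]: N:empty,E:wait,S:car4-GO,W:wait | queues: N=0 E=0 S=0 W=1
Step 3 [EW]: N:wait,E:empty,S:wait,W:car3-GO | queues: N=0 E=0 S=0 W=0
Car 3 crosses at step 3

3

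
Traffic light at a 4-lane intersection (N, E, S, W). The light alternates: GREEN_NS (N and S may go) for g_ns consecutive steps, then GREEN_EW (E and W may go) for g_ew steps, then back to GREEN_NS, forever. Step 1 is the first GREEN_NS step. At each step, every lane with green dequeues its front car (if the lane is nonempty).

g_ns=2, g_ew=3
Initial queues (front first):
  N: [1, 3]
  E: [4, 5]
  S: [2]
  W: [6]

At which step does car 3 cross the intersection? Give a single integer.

Step 1 [NS]: N:car1-GO,E:wait,S:car2-GO,W:wait | queues: N=1 E=2 S=0 W=1
Step 2 [NS]: N:car3-GO,E:wait,S:empty,W:wait | queues: N=0 E=2 S=0 W=1
Step 3 [EW]: N:wait,E:car4-GO,S:wait,W:car6-GO | queues: N=0 E=1 S=0 W=0
Step 4 [EW]: N:wait,E:car5-GO,S:wait,W:empty | queues: N=0 E=0 S=0 W=0
Car 3 crosses at step 2

2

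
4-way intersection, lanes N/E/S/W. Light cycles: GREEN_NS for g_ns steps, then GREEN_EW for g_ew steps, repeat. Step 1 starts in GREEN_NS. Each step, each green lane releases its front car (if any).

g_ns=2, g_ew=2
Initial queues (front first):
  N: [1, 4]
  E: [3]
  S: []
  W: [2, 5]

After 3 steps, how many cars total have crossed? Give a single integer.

Answer: 4

Derivation:
Step 1 [NS]: N:car1-GO,E:wait,S:empty,W:wait | queues: N=1 E=1 S=0 W=2
Step 2 [NS]: N:car4-GO,E:wait,S:empty,W:wait | queues: N=0 E=1 S=0 W=2
Step 3 [EW]: N:wait,E:car3-GO,S:wait,W:car2-GO | queues: N=0 E=0 S=0 W=1
Cars crossed by step 3: 4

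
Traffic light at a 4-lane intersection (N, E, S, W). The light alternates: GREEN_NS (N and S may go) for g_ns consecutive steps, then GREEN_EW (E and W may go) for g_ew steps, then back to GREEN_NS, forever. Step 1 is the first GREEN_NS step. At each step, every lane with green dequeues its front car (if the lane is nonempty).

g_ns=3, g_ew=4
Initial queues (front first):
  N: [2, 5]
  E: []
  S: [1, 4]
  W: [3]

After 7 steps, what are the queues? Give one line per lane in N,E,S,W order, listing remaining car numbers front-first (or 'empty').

Step 1 [NS]: N:car2-GO,E:wait,S:car1-GO,W:wait | queues: N=1 E=0 S=1 W=1
Step 2 [NS]: N:car5-GO,E:wait,S:car4-GO,W:wait | queues: N=0 E=0 S=0 W=1
Step 3 [NS]: N:empty,E:wait,S:empty,W:wait | queues: N=0 E=0 S=0 W=1
Step 4 [EW]: N:wait,E:empty,S:wait,W:car3-GO | queues: N=0 E=0 S=0 W=0

N: empty
E: empty
S: empty
W: empty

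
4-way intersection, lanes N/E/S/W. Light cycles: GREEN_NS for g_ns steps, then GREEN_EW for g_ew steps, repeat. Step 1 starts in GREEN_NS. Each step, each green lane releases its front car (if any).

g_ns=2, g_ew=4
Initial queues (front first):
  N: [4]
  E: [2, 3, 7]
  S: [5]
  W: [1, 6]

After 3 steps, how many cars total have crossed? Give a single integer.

Step 1 [NS]: N:car4-GO,E:wait,S:car5-GO,W:wait | queues: N=0 E=3 S=0 W=2
Step 2 [NS]: N:empty,E:wait,S:empty,W:wait | queues: N=0 E=3 S=0 W=2
Step 3 [EW]: N:wait,E:car2-GO,S:wait,W:car1-GO | queues: N=0 E=2 S=0 W=1
Cars crossed by step 3: 4

Answer: 4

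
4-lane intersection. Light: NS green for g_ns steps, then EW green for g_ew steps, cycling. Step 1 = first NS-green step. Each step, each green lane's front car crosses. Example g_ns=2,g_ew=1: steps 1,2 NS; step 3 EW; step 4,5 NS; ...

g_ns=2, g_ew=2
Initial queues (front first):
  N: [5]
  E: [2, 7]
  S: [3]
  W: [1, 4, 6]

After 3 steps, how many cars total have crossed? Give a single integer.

Step 1 [NS]: N:car5-GO,E:wait,S:car3-GO,W:wait | queues: N=0 E=2 S=0 W=3
Step 2 [NS]: N:empty,E:wait,S:empty,W:wait | queues: N=0 E=2 S=0 W=3
Step 3 [EW]: N:wait,E:car2-GO,S:wait,W:car1-GO | queues: N=0 E=1 S=0 W=2
Cars crossed by step 3: 4

Answer: 4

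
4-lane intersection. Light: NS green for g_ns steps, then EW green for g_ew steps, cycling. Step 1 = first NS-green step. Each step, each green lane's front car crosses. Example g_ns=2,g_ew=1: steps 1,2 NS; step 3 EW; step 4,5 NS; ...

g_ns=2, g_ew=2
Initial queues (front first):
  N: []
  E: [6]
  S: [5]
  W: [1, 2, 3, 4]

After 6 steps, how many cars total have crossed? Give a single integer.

Answer: 4

Derivation:
Step 1 [NS]: N:empty,E:wait,S:car5-GO,W:wait | queues: N=0 E=1 S=0 W=4
Step 2 [NS]: N:empty,E:wait,S:empty,W:wait | queues: N=0 E=1 S=0 W=4
Step 3 [EW]: N:wait,E:car6-GO,S:wait,W:car1-GO | queues: N=0 E=0 S=0 W=3
Step 4 [EW]: N:wait,E:empty,S:wait,W:car2-GO | queues: N=0 E=0 S=0 W=2
Step 5 [NS]: N:empty,E:wait,S:empty,W:wait | queues: N=0 E=0 S=0 W=2
Step 6 [NS]: N:empty,E:wait,S:empty,W:wait | queues: N=0 E=0 S=0 W=2
Cars crossed by step 6: 4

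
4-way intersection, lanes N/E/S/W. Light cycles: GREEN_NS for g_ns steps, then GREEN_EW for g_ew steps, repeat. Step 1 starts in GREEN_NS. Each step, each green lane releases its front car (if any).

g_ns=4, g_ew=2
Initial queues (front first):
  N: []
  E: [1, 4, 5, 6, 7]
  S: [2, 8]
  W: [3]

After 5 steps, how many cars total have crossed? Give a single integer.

Answer: 4

Derivation:
Step 1 [NS]: N:empty,E:wait,S:car2-GO,W:wait | queues: N=0 E=5 S=1 W=1
Step 2 [NS]: N:empty,E:wait,S:car8-GO,W:wait | queues: N=0 E=5 S=0 W=1
Step 3 [NS]: N:empty,E:wait,S:empty,W:wait | queues: N=0 E=5 S=0 W=1
Step 4 [NS]: N:empty,E:wait,S:empty,W:wait | queues: N=0 E=5 S=0 W=1
Step 5 [EW]: N:wait,E:car1-GO,S:wait,W:car3-GO | queues: N=0 E=4 S=0 W=0
Cars crossed by step 5: 4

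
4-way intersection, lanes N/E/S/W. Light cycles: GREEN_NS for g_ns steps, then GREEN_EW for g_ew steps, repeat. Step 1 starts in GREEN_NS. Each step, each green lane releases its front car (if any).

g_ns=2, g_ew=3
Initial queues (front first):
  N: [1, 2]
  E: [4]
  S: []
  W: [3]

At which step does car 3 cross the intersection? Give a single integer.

Step 1 [NS]: N:car1-GO,E:wait,S:empty,W:wait | queues: N=1 E=1 S=0 W=1
Step 2 [NS]: N:car2-GO,E:wait,S:empty,W:wait | queues: N=0 E=1 S=0 W=1
Step 3 [EW]: N:wait,E:car4-GO,S:wait,W:car3-GO | queues: N=0 E=0 S=0 W=0
Car 3 crosses at step 3

3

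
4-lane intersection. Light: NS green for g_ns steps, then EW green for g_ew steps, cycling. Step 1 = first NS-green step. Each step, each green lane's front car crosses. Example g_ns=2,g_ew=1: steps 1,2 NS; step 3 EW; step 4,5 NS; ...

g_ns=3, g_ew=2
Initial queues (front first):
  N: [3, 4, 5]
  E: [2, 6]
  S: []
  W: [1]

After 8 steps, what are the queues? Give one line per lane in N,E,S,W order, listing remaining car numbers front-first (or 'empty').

Step 1 [NS]: N:car3-GO,E:wait,S:empty,W:wait | queues: N=2 E=2 S=0 W=1
Step 2 [NS]: N:car4-GO,E:wait,S:empty,W:wait | queues: N=1 E=2 S=0 W=1
Step 3 [NS]: N:car5-GO,E:wait,S:empty,W:wait | queues: N=0 E=2 S=0 W=1
Step 4 [EW]: N:wait,E:car2-GO,S:wait,W:car1-GO | queues: N=0 E=1 S=0 W=0
Step 5 [EW]: N:wait,E:car6-GO,S:wait,W:empty | queues: N=0 E=0 S=0 W=0

N: empty
E: empty
S: empty
W: empty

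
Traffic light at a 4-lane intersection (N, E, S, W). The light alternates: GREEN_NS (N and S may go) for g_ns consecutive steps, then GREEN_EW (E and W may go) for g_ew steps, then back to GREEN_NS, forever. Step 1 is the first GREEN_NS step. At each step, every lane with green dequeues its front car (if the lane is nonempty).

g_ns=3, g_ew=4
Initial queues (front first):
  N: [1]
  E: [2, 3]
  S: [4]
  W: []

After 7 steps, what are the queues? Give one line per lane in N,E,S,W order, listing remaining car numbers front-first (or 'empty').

Step 1 [NS]: N:car1-GO,E:wait,S:car4-GO,W:wait | queues: N=0 E=2 S=0 W=0
Step 2 [NS]: N:empty,E:wait,S:empty,W:wait | queues: N=0 E=2 S=0 W=0
Step 3 [NS]: N:empty,E:wait,S:empty,W:wait | queues: N=0 E=2 S=0 W=0
Step 4 [EW]: N:wait,E:car2-GO,S:wait,W:empty | queues: N=0 E=1 S=0 W=0
Step 5 [EW]: N:wait,E:car3-GO,S:wait,W:empty | queues: N=0 E=0 S=0 W=0

N: empty
E: empty
S: empty
W: empty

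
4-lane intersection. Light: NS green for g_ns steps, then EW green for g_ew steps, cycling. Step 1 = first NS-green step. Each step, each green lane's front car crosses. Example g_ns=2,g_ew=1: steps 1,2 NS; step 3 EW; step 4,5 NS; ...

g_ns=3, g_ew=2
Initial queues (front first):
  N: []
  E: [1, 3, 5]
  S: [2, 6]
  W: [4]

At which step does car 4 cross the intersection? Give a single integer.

Step 1 [NS]: N:empty,E:wait,S:car2-GO,W:wait | queues: N=0 E=3 S=1 W=1
Step 2 [NS]: N:empty,E:wait,S:car6-GO,W:wait | queues: N=0 E=3 S=0 W=1
Step 3 [NS]: N:empty,E:wait,S:empty,W:wait | queues: N=0 E=3 S=0 W=1
Step 4 [EW]: N:wait,E:car1-GO,S:wait,W:car4-GO | queues: N=0 E=2 S=0 W=0
Step 5 [EW]: N:wait,E:car3-GO,S:wait,W:empty | queues: N=0 E=1 S=0 W=0
Step 6 [NS]: N:empty,E:wait,S:empty,W:wait | queues: N=0 E=1 S=0 W=0
Step 7 [NS]: N:empty,E:wait,S:empty,W:wait | queues: N=0 E=1 S=0 W=0
Step 8 [NS]: N:empty,E:wait,S:empty,W:wait | queues: N=0 E=1 S=0 W=0
Step 9 [EW]: N:wait,E:car5-GO,S:wait,W:empty | queues: N=0 E=0 S=0 W=0
Car 4 crosses at step 4

4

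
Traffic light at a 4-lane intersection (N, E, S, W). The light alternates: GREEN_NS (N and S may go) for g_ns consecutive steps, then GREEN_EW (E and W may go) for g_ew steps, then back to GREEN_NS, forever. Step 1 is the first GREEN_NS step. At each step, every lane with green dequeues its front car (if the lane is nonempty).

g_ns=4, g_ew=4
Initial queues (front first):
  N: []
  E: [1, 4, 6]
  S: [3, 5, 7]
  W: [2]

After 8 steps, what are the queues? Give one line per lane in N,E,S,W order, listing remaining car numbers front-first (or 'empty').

Step 1 [NS]: N:empty,E:wait,S:car3-GO,W:wait | queues: N=0 E=3 S=2 W=1
Step 2 [NS]: N:empty,E:wait,S:car5-GO,W:wait | queues: N=0 E=3 S=1 W=1
Step 3 [NS]: N:empty,E:wait,S:car7-GO,W:wait | queues: N=0 E=3 S=0 W=1
Step 4 [NS]: N:empty,E:wait,S:empty,W:wait | queues: N=0 E=3 S=0 W=1
Step 5 [EW]: N:wait,E:car1-GO,S:wait,W:car2-GO | queues: N=0 E=2 S=0 W=0
Step 6 [EW]: N:wait,E:car4-GO,S:wait,W:empty | queues: N=0 E=1 S=0 W=0
Step 7 [EW]: N:wait,E:car6-GO,S:wait,W:empty | queues: N=0 E=0 S=0 W=0

N: empty
E: empty
S: empty
W: empty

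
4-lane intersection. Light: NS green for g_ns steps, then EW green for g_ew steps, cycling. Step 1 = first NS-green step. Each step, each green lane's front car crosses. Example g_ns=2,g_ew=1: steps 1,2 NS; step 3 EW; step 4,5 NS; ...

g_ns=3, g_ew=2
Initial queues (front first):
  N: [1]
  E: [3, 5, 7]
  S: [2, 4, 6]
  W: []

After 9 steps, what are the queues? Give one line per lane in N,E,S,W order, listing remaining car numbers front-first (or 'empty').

Step 1 [NS]: N:car1-GO,E:wait,S:car2-GO,W:wait | queues: N=0 E=3 S=2 W=0
Step 2 [NS]: N:empty,E:wait,S:car4-GO,W:wait | queues: N=0 E=3 S=1 W=0
Step 3 [NS]: N:empty,E:wait,S:car6-GO,W:wait | queues: N=0 E=3 S=0 W=0
Step 4 [EW]: N:wait,E:car3-GO,S:wait,W:empty | queues: N=0 E=2 S=0 W=0
Step 5 [EW]: N:wait,E:car5-GO,S:wait,W:empty | queues: N=0 E=1 S=0 W=0
Step 6 [NS]: N:empty,E:wait,S:empty,W:wait | queues: N=0 E=1 S=0 W=0
Step 7 [NS]: N:empty,E:wait,S:empty,W:wait | queues: N=0 E=1 S=0 W=0
Step 8 [NS]: N:empty,E:wait,S:empty,W:wait | queues: N=0 E=1 S=0 W=0
Step 9 [EW]: N:wait,E:car7-GO,S:wait,W:empty | queues: N=0 E=0 S=0 W=0

N: empty
E: empty
S: empty
W: empty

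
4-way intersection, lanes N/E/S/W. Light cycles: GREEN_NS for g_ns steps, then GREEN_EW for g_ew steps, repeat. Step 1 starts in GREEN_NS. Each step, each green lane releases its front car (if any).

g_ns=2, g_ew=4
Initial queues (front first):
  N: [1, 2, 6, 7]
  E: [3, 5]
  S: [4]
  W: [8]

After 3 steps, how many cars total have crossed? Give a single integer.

Answer: 5

Derivation:
Step 1 [NS]: N:car1-GO,E:wait,S:car4-GO,W:wait | queues: N=3 E=2 S=0 W=1
Step 2 [NS]: N:car2-GO,E:wait,S:empty,W:wait | queues: N=2 E=2 S=0 W=1
Step 3 [EW]: N:wait,E:car3-GO,S:wait,W:car8-GO | queues: N=2 E=1 S=0 W=0
Cars crossed by step 3: 5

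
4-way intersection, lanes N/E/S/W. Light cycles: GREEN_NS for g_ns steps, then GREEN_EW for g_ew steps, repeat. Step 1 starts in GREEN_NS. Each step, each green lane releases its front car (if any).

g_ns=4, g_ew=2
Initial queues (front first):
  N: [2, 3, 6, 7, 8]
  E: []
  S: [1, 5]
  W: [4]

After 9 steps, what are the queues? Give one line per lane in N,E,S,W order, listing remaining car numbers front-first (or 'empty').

Step 1 [NS]: N:car2-GO,E:wait,S:car1-GO,W:wait | queues: N=4 E=0 S=1 W=1
Step 2 [NS]: N:car3-GO,E:wait,S:car5-GO,W:wait | queues: N=3 E=0 S=0 W=1
Step 3 [NS]: N:car6-GO,E:wait,S:empty,W:wait | queues: N=2 E=0 S=0 W=1
Step 4 [NS]: N:car7-GO,E:wait,S:empty,W:wait | queues: N=1 E=0 S=0 W=1
Step 5 [EW]: N:wait,E:empty,S:wait,W:car4-GO | queues: N=1 E=0 S=0 W=0
Step 6 [EW]: N:wait,E:empty,S:wait,W:empty | queues: N=1 E=0 S=0 W=0
Step 7 [NS]: N:car8-GO,E:wait,S:empty,W:wait | queues: N=0 E=0 S=0 W=0

N: empty
E: empty
S: empty
W: empty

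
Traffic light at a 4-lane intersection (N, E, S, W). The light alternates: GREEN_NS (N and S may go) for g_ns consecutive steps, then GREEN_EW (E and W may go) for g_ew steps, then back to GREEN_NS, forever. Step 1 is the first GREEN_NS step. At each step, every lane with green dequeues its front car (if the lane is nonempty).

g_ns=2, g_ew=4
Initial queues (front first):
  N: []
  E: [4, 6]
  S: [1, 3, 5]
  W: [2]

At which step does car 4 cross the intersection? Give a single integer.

Step 1 [NS]: N:empty,E:wait,S:car1-GO,W:wait | queues: N=0 E=2 S=2 W=1
Step 2 [NS]: N:empty,E:wait,S:car3-GO,W:wait | queues: N=0 E=2 S=1 W=1
Step 3 [EW]: N:wait,E:car4-GO,S:wait,W:car2-GO | queues: N=0 E=1 S=1 W=0
Step 4 [EW]: N:wait,E:car6-GO,S:wait,W:empty | queues: N=0 E=0 S=1 W=0
Step 5 [EW]: N:wait,E:empty,S:wait,W:empty | queues: N=0 E=0 S=1 W=0
Step 6 [EW]: N:wait,E:empty,S:wait,W:empty | queues: N=0 E=0 S=1 W=0
Step 7 [NS]: N:empty,E:wait,S:car5-GO,W:wait | queues: N=0 E=0 S=0 W=0
Car 4 crosses at step 3

3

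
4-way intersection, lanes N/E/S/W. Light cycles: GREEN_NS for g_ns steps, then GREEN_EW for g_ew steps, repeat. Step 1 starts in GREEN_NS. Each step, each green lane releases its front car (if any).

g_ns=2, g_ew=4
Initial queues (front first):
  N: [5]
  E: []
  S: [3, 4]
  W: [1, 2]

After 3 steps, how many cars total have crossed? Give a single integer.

Answer: 4

Derivation:
Step 1 [NS]: N:car5-GO,E:wait,S:car3-GO,W:wait | queues: N=0 E=0 S=1 W=2
Step 2 [NS]: N:empty,E:wait,S:car4-GO,W:wait | queues: N=0 E=0 S=0 W=2
Step 3 [EW]: N:wait,E:empty,S:wait,W:car1-GO | queues: N=0 E=0 S=0 W=1
Cars crossed by step 3: 4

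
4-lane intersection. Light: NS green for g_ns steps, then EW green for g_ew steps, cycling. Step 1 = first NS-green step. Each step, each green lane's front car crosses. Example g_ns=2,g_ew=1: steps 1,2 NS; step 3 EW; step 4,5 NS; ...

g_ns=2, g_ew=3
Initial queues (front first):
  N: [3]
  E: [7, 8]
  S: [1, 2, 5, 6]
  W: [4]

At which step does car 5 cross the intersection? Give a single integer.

Step 1 [NS]: N:car3-GO,E:wait,S:car1-GO,W:wait | queues: N=0 E=2 S=3 W=1
Step 2 [NS]: N:empty,E:wait,S:car2-GO,W:wait | queues: N=0 E=2 S=2 W=1
Step 3 [EW]: N:wait,E:car7-GO,S:wait,W:car4-GO | queues: N=0 E=1 S=2 W=0
Step 4 [EW]: N:wait,E:car8-GO,S:wait,W:empty | queues: N=0 E=0 S=2 W=0
Step 5 [EW]: N:wait,E:empty,S:wait,W:empty | queues: N=0 E=0 S=2 W=0
Step 6 [NS]: N:empty,E:wait,S:car5-GO,W:wait | queues: N=0 E=0 S=1 W=0
Step 7 [NS]: N:empty,E:wait,S:car6-GO,W:wait | queues: N=0 E=0 S=0 W=0
Car 5 crosses at step 6

6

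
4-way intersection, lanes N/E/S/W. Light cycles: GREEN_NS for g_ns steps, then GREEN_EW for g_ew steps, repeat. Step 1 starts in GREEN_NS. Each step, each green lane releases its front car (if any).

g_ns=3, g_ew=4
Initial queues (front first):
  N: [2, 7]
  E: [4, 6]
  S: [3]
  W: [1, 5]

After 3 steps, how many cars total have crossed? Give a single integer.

Step 1 [NS]: N:car2-GO,E:wait,S:car3-GO,W:wait | queues: N=1 E=2 S=0 W=2
Step 2 [NS]: N:car7-GO,E:wait,S:empty,W:wait | queues: N=0 E=2 S=0 W=2
Step 3 [NS]: N:empty,E:wait,S:empty,W:wait | queues: N=0 E=2 S=0 W=2
Cars crossed by step 3: 3

Answer: 3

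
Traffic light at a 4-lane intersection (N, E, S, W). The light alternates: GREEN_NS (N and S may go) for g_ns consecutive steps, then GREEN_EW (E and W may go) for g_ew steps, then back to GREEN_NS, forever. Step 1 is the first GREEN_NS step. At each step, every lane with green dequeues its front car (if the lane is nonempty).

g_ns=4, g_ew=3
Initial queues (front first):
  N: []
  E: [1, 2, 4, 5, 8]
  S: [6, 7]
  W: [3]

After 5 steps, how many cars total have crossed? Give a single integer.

Answer: 4

Derivation:
Step 1 [NS]: N:empty,E:wait,S:car6-GO,W:wait | queues: N=0 E=5 S=1 W=1
Step 2 [NS]: N:empty,E:wait,S:car7-GO,W:wait | queues: N=0 E=5 S=0 W=1
Step 3 [NS]: N:empty,E:wait,S:empty,W:wait | queues: N=0 E=5 S=0 W=1
Step 4 [NS]: N:empty,E:wait,S:empty,W:wait | queues: N=0 E=5 S=0 W=1
Step 5 [EW]: N:wait,E:car1-GO,S:wait,W:car3-GO | queues: N=0 E=4 S=0 W=0
Cars crossed by step 5: 4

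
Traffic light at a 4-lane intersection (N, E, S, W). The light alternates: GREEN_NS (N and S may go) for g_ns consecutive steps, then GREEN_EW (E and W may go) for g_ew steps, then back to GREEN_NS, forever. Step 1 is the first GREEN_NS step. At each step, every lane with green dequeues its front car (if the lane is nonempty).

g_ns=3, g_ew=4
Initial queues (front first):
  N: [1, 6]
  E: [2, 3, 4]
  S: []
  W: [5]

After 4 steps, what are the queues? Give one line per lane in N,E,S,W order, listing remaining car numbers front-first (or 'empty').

Step 1 [NS]: N:car1-GO,E:wait,S:empty,W:wait | queues: N=1 E=3 S=0 W=1
Step 2 [NS]: N:car6-GO,E:wait,S:empty,W:wait | queues: N=0 E=3 S=0 W=1
Step 3 [NS]: N:empty,E:wait,S:empty,W:wait | queues: N=0 E=3 S=0 W=1
Step 4 [EW]: N:wait,E:car2-GO,S:wait,W:car5-GO | queues: N=0 E=2 S=0 W=0

N: empty
E: 3 4
S: empty
W: empty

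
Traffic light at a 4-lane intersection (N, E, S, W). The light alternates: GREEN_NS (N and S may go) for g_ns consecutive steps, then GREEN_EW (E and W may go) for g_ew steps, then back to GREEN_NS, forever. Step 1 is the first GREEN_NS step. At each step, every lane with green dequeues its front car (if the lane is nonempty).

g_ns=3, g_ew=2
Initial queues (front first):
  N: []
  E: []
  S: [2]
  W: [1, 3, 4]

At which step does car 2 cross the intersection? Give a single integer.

Step 1 [NS]: N:empty,E:wait,S:car2-GO,W:wait | queues: N=0 E=0 S=0 W=3
Step 2 [NS]: N:empty,E:wait,S:empty,W:wait | queues: N=0 E=0 S=0 W=3
Step 3 [NS]: N:empty,E:wait,S:empty,W:wait | queues: N=0 E=0 S=0 W=3
Step 4 [EW]: N:wait,E:empty,S:wait,W:car1-GO | queues: N=0 E=0 S=0 W=2
Step 5 [EW]: N:wait,E:empty,S:wait,W:car3-GO | queues: N=0 E=0 S=0 W=1
Step 6 [NS]: N:empty,E:wait,S:empty,W:wait | queues: N=0 E=0 S=0 W=1
Step 7 [NS]: N:empty,E:wait,S:empty,W:wait | queues: N=0 E=0 S=0 W=1
Step 8 [NS]: N:empty,E:wait,S:empty,W:wait | queues: N=0 E=0 S=0 W=1
Step 9 [EW]: N:wait,E:empty,S:wait,W:car4-GO | queues: N=0 E=0 S=0 W=0
Car 2 crosses at step 1

1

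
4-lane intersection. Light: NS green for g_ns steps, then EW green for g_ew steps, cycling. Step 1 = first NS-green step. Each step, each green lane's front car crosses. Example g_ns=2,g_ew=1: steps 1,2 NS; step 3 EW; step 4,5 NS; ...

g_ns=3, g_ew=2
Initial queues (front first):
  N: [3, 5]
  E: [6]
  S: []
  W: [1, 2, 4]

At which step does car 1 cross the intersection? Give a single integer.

Step 1 [NS]: N:car3-GO,E:wait,S:empty,W:wait | queues: N=1 E=1 S=0 W=3
Step 2 [NS]: N:car5-GO,E:wait,S:empty,W:wait | queues: N=0 E=1 S=0 W=3
Step 3 [NS]: N:empty,E:wait,S:empty,W:wait | queues: N=0 E=1 S=0 W=3
Step 4 [EW]: N:wait,E:car6-GO,S:wait,W:car1-GO | queues: N=0 E=0 S=0 W=2
Step 5 [EW]: N:wait,E:empty,S:wait,W:car2-GO | queues: N=0 E=0 S=0 W=1
Step 6 [NS]: N:empty,E:wait,S:empty,W:wait | queues: N=0 E=0 S=0 W=1
Step 7 [NS]: N:empty,E:wait,S:empty,W:wait | queues: N=0 E=0 S=0 W=1
Step 8 [NS]: N:empty,E:wait,S:empty,W:wait | queues: N=0 E=0 S=0 W=1
Step 9 [EW]: N:wait,E:empty,S:wait,W:car4-GO | queues: N=0 E=0 S=0 W=0
Car 1 crosses at step 4

4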